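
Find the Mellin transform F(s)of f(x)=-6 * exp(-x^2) -3 * gamma(s/2)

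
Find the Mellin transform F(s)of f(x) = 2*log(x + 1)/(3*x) -2*pi*csc(pi*s)/(3*s - 3)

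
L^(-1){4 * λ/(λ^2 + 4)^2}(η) η * sin(2 * η)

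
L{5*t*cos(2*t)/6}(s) 5*(s^2 - 4)/(6*(s^2 + 4)^2)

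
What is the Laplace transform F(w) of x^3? 6/w^4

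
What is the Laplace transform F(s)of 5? 5/s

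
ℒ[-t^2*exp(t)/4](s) -1/(2*(s - 1)^3)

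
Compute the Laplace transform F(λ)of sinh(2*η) 2/(λ^2 - 4)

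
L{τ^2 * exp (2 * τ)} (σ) 2/ (σ - 2)^3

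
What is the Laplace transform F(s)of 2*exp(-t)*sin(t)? 2/((s + 1)^2 + 1)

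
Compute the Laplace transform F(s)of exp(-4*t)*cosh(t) (s + 4)/((s + 4)^2 - 1)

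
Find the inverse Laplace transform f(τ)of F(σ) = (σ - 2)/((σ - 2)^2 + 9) exp(2*τ)*cos(3*τ)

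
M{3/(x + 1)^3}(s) 3 * pi * (s - 2) * (s - 1)/(2 * sin(pi * s))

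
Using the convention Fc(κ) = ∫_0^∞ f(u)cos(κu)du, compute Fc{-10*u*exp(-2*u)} 10*(κ^2 - 4)/(κ^2 + 4)^2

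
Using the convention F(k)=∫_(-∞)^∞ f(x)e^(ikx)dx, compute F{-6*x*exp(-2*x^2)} -3*sqrt(2)*I*sqrt(pi)*k*exp(-k^2/8)/4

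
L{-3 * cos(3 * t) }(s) -3 * s/(s^2 + 9) 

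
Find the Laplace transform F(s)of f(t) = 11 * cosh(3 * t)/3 11 * s/(3 * (s^2 - 9))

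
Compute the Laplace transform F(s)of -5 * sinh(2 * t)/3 -10/(3 * s^2 - 12)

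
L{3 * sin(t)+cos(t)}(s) s/(s^2+1)+3/(s^2+1)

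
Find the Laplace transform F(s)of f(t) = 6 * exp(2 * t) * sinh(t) 6/((s - 2)^2 - 1)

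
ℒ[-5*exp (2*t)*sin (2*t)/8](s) -5/ (4*(s - 2)^2 + 16)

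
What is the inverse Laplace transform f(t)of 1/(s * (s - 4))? exp(2 * t) * sinh(2 * t)/2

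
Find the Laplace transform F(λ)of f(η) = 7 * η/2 7/(2 * λ^2)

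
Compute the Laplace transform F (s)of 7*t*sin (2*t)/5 28*s/ (5*(s^2 + 4)^2)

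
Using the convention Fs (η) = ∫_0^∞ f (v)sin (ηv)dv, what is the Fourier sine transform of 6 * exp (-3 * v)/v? 6 * atan (η/3)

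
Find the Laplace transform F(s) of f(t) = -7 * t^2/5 -14/(5 * s^3) 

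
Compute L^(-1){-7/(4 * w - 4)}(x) -7 * exp(x)/4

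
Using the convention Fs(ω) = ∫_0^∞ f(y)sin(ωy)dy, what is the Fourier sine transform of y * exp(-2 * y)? 4 * ω/(ω^2 + 4)^2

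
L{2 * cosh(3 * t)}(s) 2 * s/(s^2 - 9)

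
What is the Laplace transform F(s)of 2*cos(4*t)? 2*s/(s^2 + 16)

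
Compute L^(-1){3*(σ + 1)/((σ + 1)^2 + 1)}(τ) 3*exp(-τ)*cos(τ)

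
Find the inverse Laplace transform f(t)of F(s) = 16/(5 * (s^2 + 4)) 8 * sin(2 * t)/5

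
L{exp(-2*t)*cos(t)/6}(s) (s+2)/(6*((s+2)^2+1))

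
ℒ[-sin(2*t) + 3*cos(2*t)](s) 3*s/(s^2 + 4) - 2/(s^2 + 4)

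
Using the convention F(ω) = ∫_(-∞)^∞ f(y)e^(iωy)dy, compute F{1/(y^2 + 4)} pi*exp(-2*Abs(ω))/2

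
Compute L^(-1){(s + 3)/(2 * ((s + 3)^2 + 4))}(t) exp(-3 * t) * cos(2 * t)/2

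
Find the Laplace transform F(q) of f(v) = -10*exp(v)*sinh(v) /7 -10/(7*q*(q - 2) ) 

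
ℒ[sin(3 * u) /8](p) 3/(8 * (p^2 + 9) ) 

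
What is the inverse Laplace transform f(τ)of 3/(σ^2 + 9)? sin(3*τ)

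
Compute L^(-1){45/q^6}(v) 3 * v^5/8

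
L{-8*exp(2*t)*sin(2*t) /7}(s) -16/(7*(s - 2) ^2 + 28) 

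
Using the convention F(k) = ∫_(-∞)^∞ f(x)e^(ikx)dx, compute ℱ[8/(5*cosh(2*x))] 4*pi/(5*cosh(pi*k/4))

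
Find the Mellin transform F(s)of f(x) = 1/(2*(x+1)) pi*csc(pi*s)/2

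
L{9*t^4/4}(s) 54/s^5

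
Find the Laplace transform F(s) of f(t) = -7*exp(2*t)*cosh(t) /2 7*(2 - s) /(2*((s - 2) ^2 - 1) ) 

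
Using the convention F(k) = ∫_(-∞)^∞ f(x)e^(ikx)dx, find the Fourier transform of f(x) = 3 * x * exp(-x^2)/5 3 * I * sqrt(pi) * k * exp(-k^2/4)/10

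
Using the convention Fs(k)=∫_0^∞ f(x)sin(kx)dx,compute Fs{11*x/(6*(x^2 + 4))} 11*pi*exp(-2*k)/12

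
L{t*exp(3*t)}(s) (s - 3)^(-2)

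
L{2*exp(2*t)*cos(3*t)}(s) 2*(s - 2)/((s - 2)^2 + 9)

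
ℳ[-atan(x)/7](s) pi*sec(pi*s/2)/(14*s)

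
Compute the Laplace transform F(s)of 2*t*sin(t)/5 4*s/(5*(s^2+1)^2)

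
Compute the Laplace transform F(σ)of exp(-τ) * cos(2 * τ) (σ + 1)/((σ + 1)^2 + 4)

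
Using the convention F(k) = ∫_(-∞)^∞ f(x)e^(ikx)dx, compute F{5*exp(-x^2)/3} 5*sqrt(pi)*exp(-k^2/4)/3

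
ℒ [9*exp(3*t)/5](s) 9/(5*(s - 3))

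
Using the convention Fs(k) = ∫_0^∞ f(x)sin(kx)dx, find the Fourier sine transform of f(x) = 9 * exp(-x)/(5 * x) 9 * atan(k)/5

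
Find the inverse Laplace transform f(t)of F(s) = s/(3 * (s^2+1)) cos(t)/3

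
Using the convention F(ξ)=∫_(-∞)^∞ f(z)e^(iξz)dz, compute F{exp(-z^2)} sqrt(pi)*exp(-ξ^2/4)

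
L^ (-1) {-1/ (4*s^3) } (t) -t^2/8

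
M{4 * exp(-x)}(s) 4 * gamma(s)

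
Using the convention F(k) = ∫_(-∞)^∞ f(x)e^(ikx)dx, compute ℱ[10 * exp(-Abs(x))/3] 20/(3 * (k^2 + 1))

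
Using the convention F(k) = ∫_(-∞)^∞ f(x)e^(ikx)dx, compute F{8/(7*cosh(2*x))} 4*pi/(7*cosh(pi*k/4))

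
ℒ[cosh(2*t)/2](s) s/(2*(s^2 - 4))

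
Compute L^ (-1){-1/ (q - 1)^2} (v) -v * exp (v)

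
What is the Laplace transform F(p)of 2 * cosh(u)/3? 2 * p/(3 * (p^2 - 1))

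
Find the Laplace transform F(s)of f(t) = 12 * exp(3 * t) 12/(s - 3)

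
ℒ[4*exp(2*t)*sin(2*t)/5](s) 8/(5*((s - 2)^2 + 4))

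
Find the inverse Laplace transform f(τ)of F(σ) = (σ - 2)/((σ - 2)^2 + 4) exp(2 * τ) * cos(2 * τ)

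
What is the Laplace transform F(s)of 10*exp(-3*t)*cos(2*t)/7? 10*(s + 3)/(7*((s + 3)^2 + 4))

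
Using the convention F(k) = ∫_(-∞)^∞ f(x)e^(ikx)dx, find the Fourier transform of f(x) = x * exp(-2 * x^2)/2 sqrt(2) * I * sqrt(pi) * k * exp(-k^2/8)/16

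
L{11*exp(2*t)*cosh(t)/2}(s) 11*(s - 2)/(2*((s - 2)^2-1))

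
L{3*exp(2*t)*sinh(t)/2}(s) 3/(2*((s - 2)^2 - 1))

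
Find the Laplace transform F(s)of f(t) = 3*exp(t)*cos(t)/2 3*(s - 1)/(2*((s - 1)^2 + 1))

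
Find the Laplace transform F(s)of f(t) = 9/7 9/(7*s)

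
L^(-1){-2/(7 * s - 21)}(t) -2 * exp(3 * t)/7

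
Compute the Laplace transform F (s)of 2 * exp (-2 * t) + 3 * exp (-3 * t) 3/ (s + 3) + 2/ (s + 2)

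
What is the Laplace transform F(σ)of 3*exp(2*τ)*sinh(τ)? 3/((σ - 2)^2 - 1)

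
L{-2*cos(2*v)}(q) -2*q/(q^2+4)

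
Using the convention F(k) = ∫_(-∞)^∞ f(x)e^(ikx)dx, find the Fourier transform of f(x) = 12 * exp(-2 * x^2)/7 6 * sqrt(2) * sqrt(pi) * exp(-k^2/8)/7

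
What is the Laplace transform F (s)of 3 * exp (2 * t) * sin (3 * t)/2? 9/ (2 * ( (s - 2)^2+9))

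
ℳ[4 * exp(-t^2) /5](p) 2 * gamma(p/2) /5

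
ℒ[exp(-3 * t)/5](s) 1/(5 * (s+3))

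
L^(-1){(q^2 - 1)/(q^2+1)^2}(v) v*cos(v)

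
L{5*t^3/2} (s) 15/s^4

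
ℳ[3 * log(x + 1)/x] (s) -3 * pi * csc(pi * s)/(s - 1)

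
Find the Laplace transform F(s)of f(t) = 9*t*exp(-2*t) 9/(s + 2)^2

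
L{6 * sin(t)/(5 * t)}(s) 6 * atan(1/s)/5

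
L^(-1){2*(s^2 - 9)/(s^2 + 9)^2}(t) 2*t*cos(3*t)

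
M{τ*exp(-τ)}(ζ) gamma(ζ + 1)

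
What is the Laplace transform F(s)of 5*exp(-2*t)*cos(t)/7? 5*(s + 2)/(7*((s + 2)^2 + 1))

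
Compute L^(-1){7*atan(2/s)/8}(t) 7*sin(2*t)/(8*t)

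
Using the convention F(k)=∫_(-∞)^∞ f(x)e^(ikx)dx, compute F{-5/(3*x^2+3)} -5*pi*exp(-Abs(k))/3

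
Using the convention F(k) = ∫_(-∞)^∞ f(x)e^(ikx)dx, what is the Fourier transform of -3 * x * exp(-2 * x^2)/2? -3 * sqrt(2) * I * sqrt(pi) * k * exp(-k^2/8)/16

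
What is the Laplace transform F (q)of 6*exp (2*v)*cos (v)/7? 6*(q - 2)/ (7*( (q - 2)^2 + 1))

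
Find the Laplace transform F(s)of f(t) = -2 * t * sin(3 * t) -12 * s/(s^2 + 9)^2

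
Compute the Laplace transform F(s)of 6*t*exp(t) 6/(s - 1)^2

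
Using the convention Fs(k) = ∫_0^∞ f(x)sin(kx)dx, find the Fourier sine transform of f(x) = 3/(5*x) 3*pi/10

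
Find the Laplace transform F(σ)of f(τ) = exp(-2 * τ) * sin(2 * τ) 2/((σ + 2)^2 + 4)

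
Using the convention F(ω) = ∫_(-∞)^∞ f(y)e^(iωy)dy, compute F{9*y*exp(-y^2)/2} 9*I*sqrt(pi)*ω*exp(-ω^2/4)/4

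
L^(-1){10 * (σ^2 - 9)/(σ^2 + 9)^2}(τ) 10 * τ * cos(3 * τ)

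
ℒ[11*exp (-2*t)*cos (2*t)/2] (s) 11*(s + 2)/ (2*( (s + 2)^2 + 4))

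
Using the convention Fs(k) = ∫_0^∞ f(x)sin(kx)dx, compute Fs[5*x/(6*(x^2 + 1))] 5*pi*exp(-k)/12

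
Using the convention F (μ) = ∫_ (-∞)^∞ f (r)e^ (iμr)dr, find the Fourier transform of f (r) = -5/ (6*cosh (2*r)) -5*pi/ (12*cosh (pi*μ/4))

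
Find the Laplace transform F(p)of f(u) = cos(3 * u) p/(p^2 + 9)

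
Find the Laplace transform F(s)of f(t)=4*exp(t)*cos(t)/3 4*(s - 1)/(3*((s - 1)^2 + 1))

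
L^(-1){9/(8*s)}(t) 9/8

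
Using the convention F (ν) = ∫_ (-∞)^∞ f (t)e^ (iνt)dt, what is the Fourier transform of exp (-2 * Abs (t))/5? 4/ (5 * (ν^2 + 4))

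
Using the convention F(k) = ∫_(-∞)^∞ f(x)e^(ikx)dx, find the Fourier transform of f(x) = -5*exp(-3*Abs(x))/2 -15/(k^2+9)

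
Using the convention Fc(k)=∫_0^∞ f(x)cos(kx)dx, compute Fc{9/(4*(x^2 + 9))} 3*pi*exp(-3*k)/8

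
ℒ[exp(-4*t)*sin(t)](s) 1/((s + 4)^2 + 1)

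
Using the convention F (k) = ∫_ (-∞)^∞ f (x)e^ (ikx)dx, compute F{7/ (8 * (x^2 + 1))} 7 * pi * exp (-Abs (k))/8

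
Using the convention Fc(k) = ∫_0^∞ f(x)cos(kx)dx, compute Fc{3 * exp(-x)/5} 3/(5 * (k^2 + 1))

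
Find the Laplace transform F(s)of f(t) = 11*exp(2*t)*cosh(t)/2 11*(s - 2)/(2*((s - 2)^2 - 1))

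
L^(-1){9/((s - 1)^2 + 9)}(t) 3 * exp(t) * sin(3 * t)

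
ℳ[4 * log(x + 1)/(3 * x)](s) -4 * pi * csc(pi * s)/(3 * s - 3)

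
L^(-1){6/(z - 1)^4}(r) r^3*exp(r)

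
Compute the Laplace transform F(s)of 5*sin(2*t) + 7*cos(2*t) 7*s/(s^2 + 4) + 10/(s^2 + 4)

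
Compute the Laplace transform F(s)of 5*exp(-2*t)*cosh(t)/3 5*(s + 2)/(3*((s + 2)^2 - 1))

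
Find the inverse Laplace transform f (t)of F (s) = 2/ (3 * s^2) 2 * t/3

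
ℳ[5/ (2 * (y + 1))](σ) 5 * pi * csc (pi * σ)/2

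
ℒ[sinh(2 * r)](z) 2/(z^2 - 4)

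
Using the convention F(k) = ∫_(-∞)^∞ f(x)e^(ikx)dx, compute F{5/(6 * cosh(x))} 5 * pi/(6 * cosh(pi * k/2))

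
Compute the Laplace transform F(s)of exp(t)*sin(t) 1/((s - 1)^2 + 1)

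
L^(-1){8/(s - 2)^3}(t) 4*t^2*exp(2*t)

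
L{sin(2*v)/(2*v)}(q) atan(2/q)/2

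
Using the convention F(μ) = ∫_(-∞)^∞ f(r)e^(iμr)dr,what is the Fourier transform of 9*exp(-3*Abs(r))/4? 27/(2*(μ^2 + 9))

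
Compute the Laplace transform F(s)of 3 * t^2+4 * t 6/s^3+4/s^2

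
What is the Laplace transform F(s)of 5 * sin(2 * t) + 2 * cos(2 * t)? 2 * s/(s^2 + 4) + 10/(s^2 + 4)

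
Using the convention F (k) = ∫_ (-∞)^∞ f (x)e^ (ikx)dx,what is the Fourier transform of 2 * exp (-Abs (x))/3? 4/ (3 * (k^2 + 1))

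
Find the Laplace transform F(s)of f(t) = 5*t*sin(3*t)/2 15*s/(s^2 + 9)^2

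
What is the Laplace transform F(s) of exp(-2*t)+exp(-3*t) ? 1/(s+2)+1/(s+3) 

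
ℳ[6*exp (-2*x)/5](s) 6*gamma (s)/ (5*2^s)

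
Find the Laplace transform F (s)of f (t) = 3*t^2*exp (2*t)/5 6/ (5*(s - 2)^3)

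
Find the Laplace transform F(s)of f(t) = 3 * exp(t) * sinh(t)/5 3/(5 * s * (s - 2))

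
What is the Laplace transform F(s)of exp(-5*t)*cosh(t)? (s + 5)/((s + 5)^2 - 1)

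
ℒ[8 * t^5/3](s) 320/s^6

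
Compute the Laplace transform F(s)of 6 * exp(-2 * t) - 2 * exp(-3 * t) 6/(s + 2) - 2/(s + 3)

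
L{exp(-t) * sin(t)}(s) 1/((s + 1)^2 + 1)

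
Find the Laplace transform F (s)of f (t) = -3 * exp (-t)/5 -3/ (5 * s + 5)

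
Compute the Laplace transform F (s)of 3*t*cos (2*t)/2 3*(s^2 - 4)/ (2*(s^2 + 4)^2)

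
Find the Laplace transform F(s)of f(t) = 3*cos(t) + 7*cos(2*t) 7*s/(s^2 + 4) + 3*s/(s^2 + 1)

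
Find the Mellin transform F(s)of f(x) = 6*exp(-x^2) 3*gamma(s/2)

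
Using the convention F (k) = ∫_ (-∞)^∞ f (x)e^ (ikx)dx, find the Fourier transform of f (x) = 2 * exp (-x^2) 2 * sqrt (pi) * exp (-k^2/4)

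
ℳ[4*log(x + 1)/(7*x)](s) -4*pi*csc(pi*s)/(7*s - 7)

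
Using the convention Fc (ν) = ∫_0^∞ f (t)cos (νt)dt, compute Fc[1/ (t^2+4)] pi*exp (-2*ν)/4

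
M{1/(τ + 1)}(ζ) pi*csc(pi*ζ)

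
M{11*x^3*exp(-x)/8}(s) 11*gamma(s+3)/8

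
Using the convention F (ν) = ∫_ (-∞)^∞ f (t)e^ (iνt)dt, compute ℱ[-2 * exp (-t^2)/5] -2 * sqrt (pi) * exp (-ν^2/4)/5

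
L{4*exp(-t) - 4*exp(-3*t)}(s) 4/(s + 1) - 4/(s + 3)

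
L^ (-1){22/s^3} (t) 11 * t^2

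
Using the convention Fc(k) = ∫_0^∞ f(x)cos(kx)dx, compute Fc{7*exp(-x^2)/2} 7*sqrt(pi)*exp(-k^2/4)/4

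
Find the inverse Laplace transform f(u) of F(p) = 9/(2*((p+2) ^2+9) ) 3*exp(-2*u)*sin(3*u) /2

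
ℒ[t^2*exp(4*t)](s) 2/(s - 4)^3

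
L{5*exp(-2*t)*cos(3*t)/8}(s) 5*(s + 2)/(8*((s + 2)^2 + 9))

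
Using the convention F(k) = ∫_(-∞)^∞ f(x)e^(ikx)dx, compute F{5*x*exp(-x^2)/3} 5*I*sqrt(pi)*k*exp(-k^2/4)/6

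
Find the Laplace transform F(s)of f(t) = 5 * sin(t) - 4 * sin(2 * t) 5/(s^2 + 1) - 8/(s^2 + 4)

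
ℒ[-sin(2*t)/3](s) -2/(3*s^2+12)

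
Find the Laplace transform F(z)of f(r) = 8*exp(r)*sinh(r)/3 8/(3*z*(z - 2))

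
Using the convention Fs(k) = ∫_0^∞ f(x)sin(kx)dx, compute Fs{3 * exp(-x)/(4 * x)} 3 * atan(k)/4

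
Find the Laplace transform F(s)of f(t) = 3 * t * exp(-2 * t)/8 3/(8 * (s + 2)^2)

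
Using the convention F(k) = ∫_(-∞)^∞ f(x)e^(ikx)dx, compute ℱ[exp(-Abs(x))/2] 1/(k^2 + 1)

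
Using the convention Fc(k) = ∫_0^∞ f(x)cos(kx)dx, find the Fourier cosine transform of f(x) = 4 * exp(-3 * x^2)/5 2 * sqrt(3) * sqrt(pi) * exp(-k^2/12)/15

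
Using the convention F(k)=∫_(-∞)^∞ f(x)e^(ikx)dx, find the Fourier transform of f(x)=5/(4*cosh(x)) 5*pi/(4*cosh(pi*k/2))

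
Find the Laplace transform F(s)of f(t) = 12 12/s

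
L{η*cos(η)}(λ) (λ^2 - 1)/(λ^2 + 1)^2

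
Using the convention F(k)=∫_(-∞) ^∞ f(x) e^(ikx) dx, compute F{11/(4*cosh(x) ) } 11*pi/(4*cosh(pi*k/2) ) 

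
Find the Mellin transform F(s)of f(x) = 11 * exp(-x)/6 11 * gamma(s)/6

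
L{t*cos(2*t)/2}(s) (s^2 - 4)/(2*(s^2 + 4)^2)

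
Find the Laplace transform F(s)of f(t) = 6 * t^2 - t 12/s^3 - 1/s^2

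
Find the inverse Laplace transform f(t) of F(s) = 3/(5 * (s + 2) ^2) 3 * t * exp(-2 * t) /5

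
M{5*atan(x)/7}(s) -5*pi*sec(pi*s/2)/(14*s)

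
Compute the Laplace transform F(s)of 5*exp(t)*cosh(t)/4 5*(s - 1)/(4*s*(s - 2))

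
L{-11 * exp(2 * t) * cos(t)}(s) 11 * (2 - s)/((s - 2)^2 + 1)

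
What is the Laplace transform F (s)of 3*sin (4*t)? 12/ (s^2+16)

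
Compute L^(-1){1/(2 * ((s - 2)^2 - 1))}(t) exp(2 * t) * sinh(t)/2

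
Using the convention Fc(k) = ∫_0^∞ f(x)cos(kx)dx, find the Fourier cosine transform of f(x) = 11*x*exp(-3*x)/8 11*(9 - k^2)/(8*(k^2 + 9)^2)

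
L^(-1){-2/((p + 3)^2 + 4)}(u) -exp(-3*u)*sin(2*u)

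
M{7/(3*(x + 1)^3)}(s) 7*pi*(s - 2)*(s - 1)/(6*sin(pi*s))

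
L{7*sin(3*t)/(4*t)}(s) 7*atan(3/s)/4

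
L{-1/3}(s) -1/(3*s)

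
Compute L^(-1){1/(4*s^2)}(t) t/4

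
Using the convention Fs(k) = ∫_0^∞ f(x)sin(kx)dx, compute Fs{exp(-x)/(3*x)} atan(k)/3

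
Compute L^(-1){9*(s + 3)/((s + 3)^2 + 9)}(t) 9*exp(-3*t)*cos(3*t)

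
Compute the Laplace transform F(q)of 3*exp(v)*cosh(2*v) 3*(q - 1)/((q - 1)^2 - 4)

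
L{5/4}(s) 5/(4 * s)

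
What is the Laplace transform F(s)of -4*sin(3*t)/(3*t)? -4*atan(3/s)/3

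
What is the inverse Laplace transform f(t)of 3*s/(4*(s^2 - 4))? 3*cosh(2*t)/4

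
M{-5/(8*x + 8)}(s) -5*pi*csc(pi*s)/8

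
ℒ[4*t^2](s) 8/s^3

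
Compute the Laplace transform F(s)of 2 2/s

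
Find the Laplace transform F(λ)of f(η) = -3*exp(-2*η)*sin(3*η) -9/((λ+2)^2+9)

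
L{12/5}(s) 12/(5 * s)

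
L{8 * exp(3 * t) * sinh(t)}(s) 8/((s - 3)^2 - 1)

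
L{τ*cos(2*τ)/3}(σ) (σ^2 - 4)/(3*(σ^2 + 4)^2)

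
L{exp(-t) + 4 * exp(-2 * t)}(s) 1/(s + 1) + 4/(s + 2)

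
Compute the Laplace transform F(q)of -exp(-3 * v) -1/(q + 3)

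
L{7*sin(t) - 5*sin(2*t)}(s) 7/(s^2 + 1) - 10/(s^2 + 4)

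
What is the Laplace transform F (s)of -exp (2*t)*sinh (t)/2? -1/ (2*(s - 2)^2 - 2)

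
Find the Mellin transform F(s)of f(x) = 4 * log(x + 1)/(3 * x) -4 * pi * csc(pi * s)/(3 * s - 3)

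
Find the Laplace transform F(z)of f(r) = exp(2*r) 1/(z - 2)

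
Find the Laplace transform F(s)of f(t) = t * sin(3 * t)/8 3 * s/(4 * (s^2 + 9)^2)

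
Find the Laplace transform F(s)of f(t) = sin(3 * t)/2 3/(2 * (s^2 + 9))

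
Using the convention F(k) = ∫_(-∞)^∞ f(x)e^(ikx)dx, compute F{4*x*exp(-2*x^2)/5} sqrt(2)*I*sqrt(pi)*k*exp(-k^2/8)/10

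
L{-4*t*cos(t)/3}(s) 4*(1 - s^2)/(3*(s^2+1)^2)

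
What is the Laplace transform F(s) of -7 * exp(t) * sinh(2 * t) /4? -7/(2 * (s - 1) ^2 - 8) 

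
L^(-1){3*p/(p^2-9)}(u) 3*cosh(3*u)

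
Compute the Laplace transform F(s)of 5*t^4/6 20/s^5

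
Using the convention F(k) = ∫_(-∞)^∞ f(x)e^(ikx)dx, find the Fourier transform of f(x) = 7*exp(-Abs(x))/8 7/(4*(k^2 + 1))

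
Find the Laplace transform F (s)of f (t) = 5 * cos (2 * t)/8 5 * s/ (8 * (s^2 + 4))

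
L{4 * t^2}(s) 8/s^3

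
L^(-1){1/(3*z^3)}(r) r^2/6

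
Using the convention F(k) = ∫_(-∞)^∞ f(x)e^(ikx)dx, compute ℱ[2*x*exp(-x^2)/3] I*sqrt(pi)*k*exp(-k^2/4)/3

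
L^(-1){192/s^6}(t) 8 * t^5/5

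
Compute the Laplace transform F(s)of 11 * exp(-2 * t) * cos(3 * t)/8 11 * (s + 2)/(8 * ((s + 2)^2 + 9))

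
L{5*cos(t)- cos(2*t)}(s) 5*s/(s^2 + 1)- s/(s^2 + 4)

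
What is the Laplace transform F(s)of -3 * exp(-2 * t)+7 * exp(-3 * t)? 7/(s+3)-3/(s+2)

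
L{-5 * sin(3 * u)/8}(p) -15/(8 * p^2 + 72)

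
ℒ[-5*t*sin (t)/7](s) -10*s/ (7*(s^2 + 1)^2)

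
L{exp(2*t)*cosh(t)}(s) (s - 2)/((s - 2)^2 - 1)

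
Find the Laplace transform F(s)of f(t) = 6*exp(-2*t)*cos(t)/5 6*(s + 2)/(5*((s + 2)^2 + 1))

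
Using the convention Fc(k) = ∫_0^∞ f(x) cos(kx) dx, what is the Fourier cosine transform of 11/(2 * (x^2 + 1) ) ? 11 * pi * exp(-k) /4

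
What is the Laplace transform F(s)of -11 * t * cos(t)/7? 11 * (1 - s^2)/(7 * (s^2 + 1)^2)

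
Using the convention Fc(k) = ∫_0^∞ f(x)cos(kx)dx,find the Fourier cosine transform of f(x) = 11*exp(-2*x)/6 11/(3*(k^2 + 4))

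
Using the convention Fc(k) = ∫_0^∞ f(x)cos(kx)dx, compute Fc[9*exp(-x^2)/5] 9*sqrt(pi)*exp(-k^2/4)/10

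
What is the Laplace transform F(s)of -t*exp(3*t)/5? -1/(5*(s - 3)^2)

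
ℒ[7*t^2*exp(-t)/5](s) 14/(5*(s + 1)^3)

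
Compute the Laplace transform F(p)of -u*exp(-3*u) -1/(p + 3)^2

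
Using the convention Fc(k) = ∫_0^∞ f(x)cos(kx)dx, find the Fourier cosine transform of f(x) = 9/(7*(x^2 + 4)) 9*pi*exp(-2*k)/28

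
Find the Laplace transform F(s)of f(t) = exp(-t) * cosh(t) (s + 1)/(s * (s + 2))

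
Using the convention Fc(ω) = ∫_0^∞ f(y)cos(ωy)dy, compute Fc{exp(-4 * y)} 4/(ω^2 + 16)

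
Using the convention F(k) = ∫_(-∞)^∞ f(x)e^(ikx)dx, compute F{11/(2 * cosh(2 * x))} 11 * pi/(4 * cosh(pi * k/4))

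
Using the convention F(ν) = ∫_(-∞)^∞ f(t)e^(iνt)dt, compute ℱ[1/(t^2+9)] pi*exp(-3*Abs(ν))/3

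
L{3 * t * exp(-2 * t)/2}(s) 3/(2 * (s + 2)^2)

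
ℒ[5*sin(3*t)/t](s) 5*atan(3/s)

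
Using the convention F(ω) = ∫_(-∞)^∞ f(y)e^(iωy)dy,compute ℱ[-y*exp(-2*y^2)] -sqrt(2)*I*sqrt(pi)*ω*exp(-ω^2/8)/8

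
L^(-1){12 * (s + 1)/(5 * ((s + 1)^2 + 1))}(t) 12 * exp(-t) * cos(t)/5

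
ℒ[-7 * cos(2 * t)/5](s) -7 * s/(5 * s^2 + 20)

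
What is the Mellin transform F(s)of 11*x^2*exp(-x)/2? 11*gamma(s + 2)/2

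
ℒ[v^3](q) 6/q^4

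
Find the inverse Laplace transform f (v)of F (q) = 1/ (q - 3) exp (3*v)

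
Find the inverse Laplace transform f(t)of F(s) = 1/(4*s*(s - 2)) exp(t)*sinh(t)/4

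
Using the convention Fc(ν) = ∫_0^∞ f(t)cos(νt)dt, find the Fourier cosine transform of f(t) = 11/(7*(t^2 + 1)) 11*pi*exp(-ν)/14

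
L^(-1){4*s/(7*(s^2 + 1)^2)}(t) 2*t*sin(t)/7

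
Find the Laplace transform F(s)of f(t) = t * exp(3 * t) (s - 3)^(-2)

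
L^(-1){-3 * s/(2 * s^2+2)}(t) -3 * cos(t)/2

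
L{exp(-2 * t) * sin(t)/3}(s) 1/(3 * ((s + 2)^2 + 1))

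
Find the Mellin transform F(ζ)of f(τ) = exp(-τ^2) gamma(ζ/2)/2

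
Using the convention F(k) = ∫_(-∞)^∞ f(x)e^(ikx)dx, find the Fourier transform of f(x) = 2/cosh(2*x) pi/cosh(pi*k/4)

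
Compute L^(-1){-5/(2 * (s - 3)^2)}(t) -5 * t * exp(3 * t)/2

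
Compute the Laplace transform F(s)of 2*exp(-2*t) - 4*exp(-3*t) 2/(s + 2) - 4/(s + 3)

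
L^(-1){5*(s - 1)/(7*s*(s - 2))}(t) 5*exp(t)*cosh(t)/7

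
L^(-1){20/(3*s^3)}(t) 10*t^2/3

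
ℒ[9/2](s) 9/(2 * s)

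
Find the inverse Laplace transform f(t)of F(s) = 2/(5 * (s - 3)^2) 2 * t * exp(3 * t)/5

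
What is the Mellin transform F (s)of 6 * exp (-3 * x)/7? 6 * gamma (s)/ (7 * 3^s)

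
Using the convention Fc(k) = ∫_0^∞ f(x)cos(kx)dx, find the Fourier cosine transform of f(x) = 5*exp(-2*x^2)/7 5*sqrt(2)*sqrt(pi)*exp(-k^2/8)/28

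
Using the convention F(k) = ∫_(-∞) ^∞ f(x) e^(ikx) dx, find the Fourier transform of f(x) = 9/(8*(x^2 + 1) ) 9*pi*exp(-Abs(k) ) /8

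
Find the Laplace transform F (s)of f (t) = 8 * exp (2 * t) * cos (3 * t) 8 * (s - 2)/ ( (s - 2)^2 + 9)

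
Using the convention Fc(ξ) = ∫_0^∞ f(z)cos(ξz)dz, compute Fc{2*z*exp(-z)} 2*(1 - ξ^2)/(ξ^2+1)^2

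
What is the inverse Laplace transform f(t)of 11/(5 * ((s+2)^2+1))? 11 * exp(-2 * t) * sin(t)/5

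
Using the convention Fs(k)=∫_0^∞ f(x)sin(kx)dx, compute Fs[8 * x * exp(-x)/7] 16 * k/(7 * (k^2 + 1)^2)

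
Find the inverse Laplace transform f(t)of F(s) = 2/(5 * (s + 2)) 2 * exp(-2 * t)/5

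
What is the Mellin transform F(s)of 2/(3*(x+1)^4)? gamma(s)*gamma(4 - s)/9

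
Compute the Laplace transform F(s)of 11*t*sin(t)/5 22*s/(5*(s^2 + 1)^2)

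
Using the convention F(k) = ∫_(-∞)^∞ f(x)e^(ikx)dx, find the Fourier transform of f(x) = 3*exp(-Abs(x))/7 6/(7*(k^2 + 1))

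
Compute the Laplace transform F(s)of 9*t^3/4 27/(2*s^4)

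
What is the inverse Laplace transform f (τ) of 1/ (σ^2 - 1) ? sinh (τ) 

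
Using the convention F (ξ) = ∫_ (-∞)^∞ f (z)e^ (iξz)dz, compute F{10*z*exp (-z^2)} 5*I*sqrt (pi)*ξ*exp (-ξ^2/4)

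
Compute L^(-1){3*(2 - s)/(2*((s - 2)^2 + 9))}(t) -3*exp(2*t)*cos(3*t)/2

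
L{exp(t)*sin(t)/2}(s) 1/(2*((s - 1)^2+1))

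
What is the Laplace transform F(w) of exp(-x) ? 1/(w + 1) 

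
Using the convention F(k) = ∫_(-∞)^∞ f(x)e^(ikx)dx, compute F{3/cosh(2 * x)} 3 * pi/(2 * cosh(pi * k/4))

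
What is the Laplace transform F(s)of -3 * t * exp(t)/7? -3/(7 * (s - 1)^2)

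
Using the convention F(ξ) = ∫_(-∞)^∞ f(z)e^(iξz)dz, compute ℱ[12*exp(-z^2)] 12*sqrt(pi)*exp(-ξ^2/4)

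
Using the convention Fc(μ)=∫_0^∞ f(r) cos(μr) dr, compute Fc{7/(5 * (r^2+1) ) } 7 * pi * exp(-μ) /10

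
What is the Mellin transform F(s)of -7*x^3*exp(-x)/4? -7*gamma(s + 3)/4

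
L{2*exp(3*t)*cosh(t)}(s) 2*(s - 3)/((s - 3)^2-1)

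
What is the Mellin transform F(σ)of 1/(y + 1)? pi * csc(pi * σ)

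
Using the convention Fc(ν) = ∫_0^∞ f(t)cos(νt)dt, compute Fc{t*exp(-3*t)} (9 - ν^2)/(ν^2+9)^2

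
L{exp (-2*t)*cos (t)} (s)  (s + 2)/ ( (s + 2)^2 + 1)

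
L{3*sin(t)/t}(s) 3*atan(1/s)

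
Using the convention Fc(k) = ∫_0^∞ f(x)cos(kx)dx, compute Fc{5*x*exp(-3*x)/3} 5*(9 - k^2)/(3*(k^2 + 9)^2)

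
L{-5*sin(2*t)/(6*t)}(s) -5*atan(2/s)/6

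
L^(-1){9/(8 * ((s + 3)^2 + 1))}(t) 9 * exp(-3 * t) * sin(t)/8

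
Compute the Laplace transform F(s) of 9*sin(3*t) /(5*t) 9*atan(3/s) /5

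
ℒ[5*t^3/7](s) 30/(7*s^4)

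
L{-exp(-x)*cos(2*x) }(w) (-w - 1) /((w + 1) ^2 + 4) 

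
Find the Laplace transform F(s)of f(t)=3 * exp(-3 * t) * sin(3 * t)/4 9/(4 * ((s + 3)^2 + 9))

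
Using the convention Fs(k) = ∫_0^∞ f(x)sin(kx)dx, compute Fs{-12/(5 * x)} -6 * pi/5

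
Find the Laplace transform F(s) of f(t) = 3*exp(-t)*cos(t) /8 3*(s+1) /(8*((s+1) ^2+1) ) 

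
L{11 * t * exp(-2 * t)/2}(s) 11/(2 * (s + 2)^2)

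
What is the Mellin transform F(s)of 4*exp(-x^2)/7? 2*gamma(s/2)/7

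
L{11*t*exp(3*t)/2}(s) 11/(2*(s - 3)^2)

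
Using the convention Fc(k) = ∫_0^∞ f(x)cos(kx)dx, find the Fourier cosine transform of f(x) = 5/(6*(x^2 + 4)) 5*pi*exp(-2*k)/24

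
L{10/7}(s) 10/(7*s)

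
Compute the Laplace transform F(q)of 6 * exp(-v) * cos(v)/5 6 * (q + 1)/(5 * ((q + 1)^2 + 1))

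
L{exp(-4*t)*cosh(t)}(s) (s + 4)/((s + 4)^2 - 1)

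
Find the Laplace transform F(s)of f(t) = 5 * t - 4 5/s^2 - 4/s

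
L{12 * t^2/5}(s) 24/(5 * s^3)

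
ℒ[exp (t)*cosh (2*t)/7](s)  (s - 1)/ (7*( (s - 1)^2 - 4))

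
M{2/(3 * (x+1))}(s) 2 * pi * csc(pi * s)/3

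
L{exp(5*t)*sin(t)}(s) 1/((s - 5)^2 + 1)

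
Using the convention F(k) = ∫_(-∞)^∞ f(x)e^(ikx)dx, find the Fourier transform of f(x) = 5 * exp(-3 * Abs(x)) 30/(k^2 + 9)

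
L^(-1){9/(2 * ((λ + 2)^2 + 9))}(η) 3 * exp(-2 * η) * sin(3 * η)/2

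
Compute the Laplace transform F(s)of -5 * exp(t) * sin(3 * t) -15/((s - 1)^2+9)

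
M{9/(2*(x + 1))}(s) 9*pi*csc(pi*s)/2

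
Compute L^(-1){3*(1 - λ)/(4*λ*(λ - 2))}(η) -3*exp(η)*cosh(η)/4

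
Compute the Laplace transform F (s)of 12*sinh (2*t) 24/ (s^2 - 4)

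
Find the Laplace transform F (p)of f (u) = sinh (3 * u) 3/ (p^2 - 9)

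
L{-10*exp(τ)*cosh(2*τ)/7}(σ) 10*(1 - σ)/(7*((σ - 1)^2 - 4))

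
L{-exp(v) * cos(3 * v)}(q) (1 - q)/((q - 1)^2 + 9)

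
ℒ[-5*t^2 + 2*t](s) 2/s^2 - 10/s^3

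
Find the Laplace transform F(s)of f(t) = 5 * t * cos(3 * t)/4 5 * (s^2 - 9)/(4 * (s^2 + 9)^2)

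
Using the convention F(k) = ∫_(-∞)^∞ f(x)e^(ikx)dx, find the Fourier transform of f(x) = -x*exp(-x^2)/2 -I*sqrt(pi)*k*exp(-k^2/4)/4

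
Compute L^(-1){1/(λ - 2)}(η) exp(2*η)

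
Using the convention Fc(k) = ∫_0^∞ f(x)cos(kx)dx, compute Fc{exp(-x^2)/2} sqrt(pi)*exp(-k^2/4)/4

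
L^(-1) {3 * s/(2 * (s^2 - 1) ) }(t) 3 * cosh(t) /2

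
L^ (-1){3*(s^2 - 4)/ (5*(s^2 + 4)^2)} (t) 3*t*cos (2*t)/5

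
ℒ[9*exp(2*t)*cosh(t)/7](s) 9*(s - 2)/(7*((s - 2)^2 - 1))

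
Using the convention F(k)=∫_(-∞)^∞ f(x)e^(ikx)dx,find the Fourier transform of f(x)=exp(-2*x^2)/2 sqrt(2)*sqrt(pi)*exp(-k^2/8)/4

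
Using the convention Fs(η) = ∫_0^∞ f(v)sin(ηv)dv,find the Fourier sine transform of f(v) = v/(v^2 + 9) pi * exp(-3 * η)/2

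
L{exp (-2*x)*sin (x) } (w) 1/ ( (w + 2) ^2 + 1) 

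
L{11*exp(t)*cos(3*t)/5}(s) 11*(s - 1)/(5*((s - 1)^2+9))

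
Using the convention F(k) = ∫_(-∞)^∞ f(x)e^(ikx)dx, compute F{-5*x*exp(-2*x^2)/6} -5*sqrt(2)*I*sqrt(pi)*k*exp(-k^2/8)/48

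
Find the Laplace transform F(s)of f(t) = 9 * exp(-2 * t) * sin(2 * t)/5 18/(5 * ((s + 2)^2 + 4))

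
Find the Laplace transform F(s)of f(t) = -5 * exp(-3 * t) -5/(s + 3)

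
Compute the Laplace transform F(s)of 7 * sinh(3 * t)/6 7/(2 * (s^2 - 9))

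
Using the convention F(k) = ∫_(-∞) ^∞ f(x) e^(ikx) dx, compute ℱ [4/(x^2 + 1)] 4*pi*exp(-Abs(k) ) 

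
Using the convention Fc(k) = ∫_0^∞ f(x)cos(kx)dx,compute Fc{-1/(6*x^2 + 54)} -pi*exp(-3*k)/36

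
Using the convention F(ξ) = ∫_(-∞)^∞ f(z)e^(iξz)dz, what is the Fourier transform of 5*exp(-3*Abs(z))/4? 15/(2*(ξ^2 + 9))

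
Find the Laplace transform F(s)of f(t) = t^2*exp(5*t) 2/(s - 5)^3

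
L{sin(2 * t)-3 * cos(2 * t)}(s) 2/(s^2 + 4)-3 * s/(s^2 + 4)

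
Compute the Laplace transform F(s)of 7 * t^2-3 14/s^3-3/s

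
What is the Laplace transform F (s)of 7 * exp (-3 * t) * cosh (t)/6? 7 * (s + 3)/ (6 * ( (s + 3)^2 - 1))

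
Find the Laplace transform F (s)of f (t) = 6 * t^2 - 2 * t 12/s^3 - 2/s^2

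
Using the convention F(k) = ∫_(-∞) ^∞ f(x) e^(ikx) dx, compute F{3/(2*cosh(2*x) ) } 3*pi/(4*cosh(pi*k/4) ) 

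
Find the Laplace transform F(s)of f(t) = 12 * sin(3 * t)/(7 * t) 12 * atan(3/s)/7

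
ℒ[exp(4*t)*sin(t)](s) 1/((s - 4)^2 + 1)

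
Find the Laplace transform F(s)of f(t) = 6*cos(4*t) 6*s/(s^2 + 16)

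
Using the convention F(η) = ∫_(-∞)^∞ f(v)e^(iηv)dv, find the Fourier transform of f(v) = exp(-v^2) sqrt(pi) * exp(-η^2/4)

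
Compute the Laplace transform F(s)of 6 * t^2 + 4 12/s^3 + 4/s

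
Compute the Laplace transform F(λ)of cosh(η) λ/(λ^2-1)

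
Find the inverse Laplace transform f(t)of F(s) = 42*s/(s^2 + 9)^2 7*t*sin(3*t)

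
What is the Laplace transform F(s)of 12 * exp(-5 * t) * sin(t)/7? 12/(7 * ((s + 5)^2 + 1))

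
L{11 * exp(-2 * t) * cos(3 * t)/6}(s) 11 * (s + 2)/(6 * ((s + 2)^2 + 9))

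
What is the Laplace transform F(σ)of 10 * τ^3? 60/σ^4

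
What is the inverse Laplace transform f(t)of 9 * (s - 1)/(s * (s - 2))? 9 * exp(t) * cosh(t)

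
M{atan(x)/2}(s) -pi * sec(pi * s/2)/(4 * s)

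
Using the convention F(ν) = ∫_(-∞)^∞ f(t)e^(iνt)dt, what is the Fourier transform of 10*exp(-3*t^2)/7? 10*sqrt(3)*sqrt(pi)*exp(-ν^2/12)/21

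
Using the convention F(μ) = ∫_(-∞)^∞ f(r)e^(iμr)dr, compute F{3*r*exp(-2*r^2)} 3*sqrt(2)*I*sqrt(pi)*μ*exp(-μ^2/8)/8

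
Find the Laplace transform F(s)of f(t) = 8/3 8/(3*s)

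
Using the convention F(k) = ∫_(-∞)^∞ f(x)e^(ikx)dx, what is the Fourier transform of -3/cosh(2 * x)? -3 * pi/(2 * cosh(pi * k/4))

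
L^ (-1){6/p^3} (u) 3*u^2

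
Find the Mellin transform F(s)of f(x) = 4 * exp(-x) 4 * gamma(s)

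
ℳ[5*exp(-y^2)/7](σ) 5*gamma(σ/2)/14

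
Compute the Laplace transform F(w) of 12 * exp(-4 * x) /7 12/(7 * (w + 4) ) 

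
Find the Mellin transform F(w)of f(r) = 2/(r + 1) 2*pi*csc(pi*w)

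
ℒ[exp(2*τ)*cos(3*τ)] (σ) (σ - 2) /((σ - 2) ^2 + 9) 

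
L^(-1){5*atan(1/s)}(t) 5*sin(t)/t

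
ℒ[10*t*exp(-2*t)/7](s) 10/(7*(s+2)^2)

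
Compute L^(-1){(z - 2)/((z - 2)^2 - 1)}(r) exp(2*r)*cosh(r)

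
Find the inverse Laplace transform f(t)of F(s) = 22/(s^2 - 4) 11 * sinh(2 * t)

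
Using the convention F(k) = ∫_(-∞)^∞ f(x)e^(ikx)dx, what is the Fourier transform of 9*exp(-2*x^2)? 9*sqrt(2)*sqrt(pi)*exp(-k^2/8)/2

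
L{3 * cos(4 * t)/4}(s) 3 * s/(4 * (s^2 + 16))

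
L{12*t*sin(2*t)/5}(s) 48*s/(5*(s^2 + 4)^2)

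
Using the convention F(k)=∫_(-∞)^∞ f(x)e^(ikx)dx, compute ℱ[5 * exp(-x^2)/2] 5 * sqrt(pi) * exp(-k^2/4)/2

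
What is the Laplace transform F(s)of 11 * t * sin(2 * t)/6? 22 * s/(3 * (s^2 + 4)^2)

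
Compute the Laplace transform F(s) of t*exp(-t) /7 1/(7*(s + 1) ^2) 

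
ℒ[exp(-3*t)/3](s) 1/(3*(s + 3))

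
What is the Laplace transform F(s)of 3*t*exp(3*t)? 3/(s - 3)^2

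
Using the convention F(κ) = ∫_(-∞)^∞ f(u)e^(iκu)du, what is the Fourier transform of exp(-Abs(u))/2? 1/(κ^2 + 1)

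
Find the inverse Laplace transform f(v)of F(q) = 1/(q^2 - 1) sinh(v)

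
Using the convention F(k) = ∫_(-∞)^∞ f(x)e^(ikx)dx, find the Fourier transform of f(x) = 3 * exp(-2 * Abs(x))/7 12/(7 * (k^2 + 4))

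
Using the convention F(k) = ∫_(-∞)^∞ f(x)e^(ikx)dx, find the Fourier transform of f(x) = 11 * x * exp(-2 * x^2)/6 11 * sqrt(2) * I * sqrt(pi) * k * exp(-k^2/8)/48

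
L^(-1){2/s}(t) 2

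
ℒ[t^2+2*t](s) 2/s^3+2/s^2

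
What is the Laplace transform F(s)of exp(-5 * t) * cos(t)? (s+5)/((s+5)^2+1)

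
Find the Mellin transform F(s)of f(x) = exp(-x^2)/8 gamma(s/2)/16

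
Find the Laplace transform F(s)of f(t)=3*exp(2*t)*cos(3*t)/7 3*(s - 2)/(7*((s - 2)^2 + 9))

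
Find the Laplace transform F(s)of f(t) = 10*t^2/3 20/(3*s^3)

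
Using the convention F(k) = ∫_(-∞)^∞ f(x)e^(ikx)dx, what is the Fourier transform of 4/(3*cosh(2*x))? 2*pi/(3*cosh(pi*k/4))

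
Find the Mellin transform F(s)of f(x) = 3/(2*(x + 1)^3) 3*pi*(s - 2)*(s - 1)/(4*sin(pi*s))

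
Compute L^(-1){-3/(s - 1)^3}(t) -3 * t^2 * exp(t)/2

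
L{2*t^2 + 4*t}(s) 4/s^3 + 4/s^2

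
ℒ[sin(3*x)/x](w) atan(3/w)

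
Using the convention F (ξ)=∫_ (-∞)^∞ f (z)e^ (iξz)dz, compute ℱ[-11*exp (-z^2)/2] -11*sqrt (pi)*exp (-ξ^2/4)/2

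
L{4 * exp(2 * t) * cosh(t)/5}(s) 4 * (s - 2)/(5 * ((s - 2)^2-1))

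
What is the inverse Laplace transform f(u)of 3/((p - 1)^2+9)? exp(u)*sin(3*u)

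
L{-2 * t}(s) -2/s^2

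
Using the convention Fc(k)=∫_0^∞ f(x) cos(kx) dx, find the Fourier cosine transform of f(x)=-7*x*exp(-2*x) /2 7*(k^2-4) /(2*(k^2 + 4) ^2) 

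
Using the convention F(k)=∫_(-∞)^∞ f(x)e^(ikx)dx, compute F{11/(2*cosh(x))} 11*pi/(2*cosh(pi*k/2))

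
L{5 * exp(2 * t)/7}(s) 5/(7 * (s - 2))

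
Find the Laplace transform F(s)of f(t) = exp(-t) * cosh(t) (s+1)/(s * (s+2))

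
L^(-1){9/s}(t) 9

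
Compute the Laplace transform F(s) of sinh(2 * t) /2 1/(s^2 - 4) 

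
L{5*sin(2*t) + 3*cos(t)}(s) 3*s/(s^2 + 1) + 10/(s^2 + 4)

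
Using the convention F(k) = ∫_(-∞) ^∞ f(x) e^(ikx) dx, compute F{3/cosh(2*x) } 3*pi/(2*cosh(pi*k/4) ) 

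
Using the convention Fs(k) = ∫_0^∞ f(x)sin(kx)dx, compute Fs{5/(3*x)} 5*pi/6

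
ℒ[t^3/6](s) s^(-4)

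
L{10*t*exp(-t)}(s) 10/(s + 1)^2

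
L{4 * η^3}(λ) 24/λ^4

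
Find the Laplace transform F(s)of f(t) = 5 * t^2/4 5/(2 * s^3)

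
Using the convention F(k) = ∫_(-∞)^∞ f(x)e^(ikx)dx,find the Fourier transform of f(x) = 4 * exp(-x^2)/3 4 * sqrt(pi) * exp(-k^2/4)/3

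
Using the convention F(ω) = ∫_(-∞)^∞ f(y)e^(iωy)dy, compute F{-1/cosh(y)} -pi/cosh(pi * ω/2)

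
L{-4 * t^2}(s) -8/s^3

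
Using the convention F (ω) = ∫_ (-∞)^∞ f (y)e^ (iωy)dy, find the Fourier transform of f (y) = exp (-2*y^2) sqrt (2)*sqrt (pi)*exp (-ω^2/8)/2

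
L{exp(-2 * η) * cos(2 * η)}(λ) (λ+2)/((λ+2)^2+4)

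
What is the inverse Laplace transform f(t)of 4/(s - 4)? 4 * exp(4 * t)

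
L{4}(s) 4/s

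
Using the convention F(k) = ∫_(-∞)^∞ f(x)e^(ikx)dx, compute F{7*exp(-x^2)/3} 7*sqrt(pi)*exp(-k^2/4)/3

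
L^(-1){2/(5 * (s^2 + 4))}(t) sin(2 * t)/5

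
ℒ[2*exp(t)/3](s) 2/(3*(s - 1))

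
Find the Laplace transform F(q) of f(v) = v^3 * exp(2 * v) 6/(q - 2) ^4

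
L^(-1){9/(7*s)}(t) 9/7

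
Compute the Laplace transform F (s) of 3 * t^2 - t 6/s^3-1/s^2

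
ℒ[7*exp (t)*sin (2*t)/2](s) 7/ ( (s - 1)^2+4)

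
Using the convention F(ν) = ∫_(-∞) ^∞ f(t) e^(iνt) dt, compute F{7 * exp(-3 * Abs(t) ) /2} 21/(ν^2 + 9) 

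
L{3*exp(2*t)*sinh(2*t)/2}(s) 3/(s*(s - 4))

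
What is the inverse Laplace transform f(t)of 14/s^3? 7 * t^2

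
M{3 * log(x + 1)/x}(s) -3 * pi * csc(pi * s)/(s - 1)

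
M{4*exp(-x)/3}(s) 4*gamma(s)/3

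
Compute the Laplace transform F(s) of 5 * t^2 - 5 10/s^3 - 5/s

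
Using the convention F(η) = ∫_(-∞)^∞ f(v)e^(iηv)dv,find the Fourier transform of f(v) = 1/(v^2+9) pi*exp(-3*Abs(η))/3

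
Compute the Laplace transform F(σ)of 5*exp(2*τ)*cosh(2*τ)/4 5*(σ - 2)/(4*σ*(σ - 4))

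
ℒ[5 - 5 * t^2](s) 5/s - 10/s^3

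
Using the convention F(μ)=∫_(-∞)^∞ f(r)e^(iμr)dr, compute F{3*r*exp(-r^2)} 3*I*sqrt(pi)*μ*exp(-μ^2/4)/2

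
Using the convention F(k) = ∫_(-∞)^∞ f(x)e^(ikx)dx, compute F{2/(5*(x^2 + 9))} 2*pi*exp(-3*Abs(k))/15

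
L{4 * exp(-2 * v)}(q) 4/(q + 2)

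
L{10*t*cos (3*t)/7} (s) 10*(s^2 - 9)/ (7*(s^2+9)^2)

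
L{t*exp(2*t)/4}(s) 1/(4*(s - 2)^2)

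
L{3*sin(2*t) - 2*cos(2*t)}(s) 6/(s^2 + 4) - 2*s/(s^2 + 4)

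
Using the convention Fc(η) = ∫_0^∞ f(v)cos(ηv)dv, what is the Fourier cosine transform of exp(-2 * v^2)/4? sqrt(2) * sqrt(pi) * exp(-η^2/8)/16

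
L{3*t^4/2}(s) 36/s^5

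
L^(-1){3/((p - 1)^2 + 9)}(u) exp(u)*sin(3*u)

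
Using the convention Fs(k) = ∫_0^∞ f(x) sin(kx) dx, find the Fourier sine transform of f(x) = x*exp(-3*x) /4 3*k/(2*(k^2+9) ^2) 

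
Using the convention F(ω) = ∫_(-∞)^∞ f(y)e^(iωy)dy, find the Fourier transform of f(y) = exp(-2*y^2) sqrt(2)*sqrt(pi)*exp(-ω^2/8)/2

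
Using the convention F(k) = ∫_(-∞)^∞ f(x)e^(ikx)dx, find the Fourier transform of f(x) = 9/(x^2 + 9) 3*pi*exp(-3*Abs(k))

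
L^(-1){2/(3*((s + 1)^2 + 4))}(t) exp(-t)*sin(2*t)/3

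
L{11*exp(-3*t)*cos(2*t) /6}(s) 11*(s + 3) /(6*((s + 3) ^2 + 4) ) 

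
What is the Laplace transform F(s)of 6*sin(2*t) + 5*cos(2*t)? 12/(s^2 + 4) + 5*s/(s^2 + 4)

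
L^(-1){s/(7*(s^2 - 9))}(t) cosh(3*t)/7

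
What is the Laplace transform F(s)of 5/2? 5/(2*s)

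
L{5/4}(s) 5/(4*s)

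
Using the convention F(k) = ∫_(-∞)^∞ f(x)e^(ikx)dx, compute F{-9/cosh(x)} -9*pi/cosh(pi*k/2)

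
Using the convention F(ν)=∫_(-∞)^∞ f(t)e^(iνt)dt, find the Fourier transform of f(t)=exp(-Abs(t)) 2/(ν^2+1)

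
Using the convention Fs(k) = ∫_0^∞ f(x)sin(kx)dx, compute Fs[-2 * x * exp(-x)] -4 * k/(k^2 + 1)^2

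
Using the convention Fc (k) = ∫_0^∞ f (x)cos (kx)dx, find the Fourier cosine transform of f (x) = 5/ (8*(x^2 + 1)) 5*pi*exp (-k)/16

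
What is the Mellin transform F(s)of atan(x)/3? -pi*sec(pi*s/2)/(6*s)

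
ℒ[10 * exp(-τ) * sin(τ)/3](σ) 10/(3 * ((σ + 1)^2 + 1))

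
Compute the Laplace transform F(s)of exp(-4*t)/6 1/(6*(s + 4))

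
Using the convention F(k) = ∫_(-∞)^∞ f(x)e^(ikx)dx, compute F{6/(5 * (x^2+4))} 3 * pi * exp(-2 * Abs(k))/5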